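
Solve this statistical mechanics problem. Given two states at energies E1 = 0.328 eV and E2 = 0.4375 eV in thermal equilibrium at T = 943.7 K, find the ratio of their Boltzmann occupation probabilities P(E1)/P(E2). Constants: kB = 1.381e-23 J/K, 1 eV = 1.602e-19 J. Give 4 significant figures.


Step 1: Compute energy difference dE = E1 - E2 = 0.328 - 0.4375 = -0.1095 eV
Step 2: Convert to Joules: dE_J = -0.1095 * 1.602e-19 = -1.754e-20 J
Step 3: Compute exponent = -dE_J / (kB * T) = -(-1.754e-20) / (1.381e-23 * 943.7) = 1.346
Step 4: P(E1)/P(E2) = exp(1.346) = 3.842

3.842


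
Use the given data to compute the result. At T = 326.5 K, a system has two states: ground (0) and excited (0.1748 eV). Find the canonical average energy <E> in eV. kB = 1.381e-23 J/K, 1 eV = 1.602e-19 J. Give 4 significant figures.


Step 1: beta*E = 0.1748*1.602e-19/(1.381e-23*326.5) = 6.211
Step 2: exp(-beta*E) = 0.002008
Step 3: <E> = 0.1748*0.002008/(1+0.002008) = 0.0003503 eV

0.0003503


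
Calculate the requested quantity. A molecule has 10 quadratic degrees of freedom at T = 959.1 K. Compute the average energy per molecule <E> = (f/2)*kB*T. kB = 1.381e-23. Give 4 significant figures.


Step 1: f/2 = 10/2 = 5
Step 2: kB*T = 1.381e-23 * 959.1 = 1.325e-20
Step 3: <E> = 5 * 1.325e-20 = 6.623e-20 J

6.623e-20


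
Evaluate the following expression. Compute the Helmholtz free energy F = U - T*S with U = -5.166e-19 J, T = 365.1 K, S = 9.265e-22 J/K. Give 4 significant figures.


Step 1: T*S = 365.1 * 9.265e-22 = 3.383e-19 J
Step 2: F = U - T*S = -5.166e-19 - 3.383e-19
Step 3: F = -8.549e-19 J

-8.549e-19


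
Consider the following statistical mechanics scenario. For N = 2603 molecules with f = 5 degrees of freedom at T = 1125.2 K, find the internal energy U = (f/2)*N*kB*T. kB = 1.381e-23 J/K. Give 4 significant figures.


Step 1: f/2 = 5/2 = 2.5
Step 2: N*kB*T = 2603*1.381e-23*1125.2 = 4.045e-17
Step 3: U = 2.5 * 4.045e-17 = 1.011e-16 J

1.011e-16


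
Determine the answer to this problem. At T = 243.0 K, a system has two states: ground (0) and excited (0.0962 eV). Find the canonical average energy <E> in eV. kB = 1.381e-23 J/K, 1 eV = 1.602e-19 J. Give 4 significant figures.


Step 1: beta*E = 0.0962*1.602e-19/(1.381e-23*243.0) = 4.592
Step 2: exp(-beta*E) = 0.01013
Step 3: <E> = 0.0962*0.01013/(1+0.01013) = 0.0009646 eV

0.0009646


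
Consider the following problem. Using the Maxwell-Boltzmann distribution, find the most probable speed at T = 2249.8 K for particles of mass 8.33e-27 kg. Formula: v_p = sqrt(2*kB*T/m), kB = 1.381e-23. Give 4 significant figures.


Step 1: Numerator = 2*kB*T = 2*1.381e-23*2249.8 = 6.214e-20
Step 2: Ratio = 6.214e-20 / 8.33e-27 = 7.46e+06
Step 3: v_p = sqrt(7.46e+06) = 2731 m/s

2731


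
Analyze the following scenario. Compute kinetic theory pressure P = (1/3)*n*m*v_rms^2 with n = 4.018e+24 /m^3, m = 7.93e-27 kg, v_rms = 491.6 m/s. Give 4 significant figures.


Step 1: v_rms^2 = 491.6^2 = 2.417e+05
Step 2: n*m = 4.018e+24*7.93e-27 = 0.03186
Step 3: P = (1/3)*0.03186*2.417e+05 = 2567 Pa

2567


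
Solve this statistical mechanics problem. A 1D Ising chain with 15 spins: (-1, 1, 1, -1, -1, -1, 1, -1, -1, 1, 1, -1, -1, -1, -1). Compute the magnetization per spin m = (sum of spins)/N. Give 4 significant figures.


Step 1: Count up spins (+1): 5, down spins (-1): 10
Step 2: Total magnetization M = 5 - 10 = -5
Step 3: m = M/N = -5/15 = -0.3333

-0.3333


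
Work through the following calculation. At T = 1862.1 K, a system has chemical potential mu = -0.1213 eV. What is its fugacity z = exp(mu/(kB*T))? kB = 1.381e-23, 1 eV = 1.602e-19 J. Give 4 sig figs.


Step 1: Convert mu to Joules: -0.1213*1.602e-19 = -1.943e-20 J
Step 2: kB*T = 1.381e-23*1862.1 = 2.572e-20 J
Step 3: mu/(kB*T) = -0.7557
Step 4: z = exp(-0.7557) = 0.4697

0.4697


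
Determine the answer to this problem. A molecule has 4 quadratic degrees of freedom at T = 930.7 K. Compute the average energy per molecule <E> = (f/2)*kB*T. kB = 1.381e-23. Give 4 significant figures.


Step 1: f/2 = 4/2 = 2
Step 2: kB*T = 1.381e-23 * 930.7 = 1.285e-20
Step 3: <E> = 2 * 1.285e-20 = 2.571e-20 J

2.571e-20


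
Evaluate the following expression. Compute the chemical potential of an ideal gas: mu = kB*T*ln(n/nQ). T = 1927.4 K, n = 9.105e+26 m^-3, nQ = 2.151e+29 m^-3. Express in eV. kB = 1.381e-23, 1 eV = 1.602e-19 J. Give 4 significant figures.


Step 1: n/nQ = 9.105e+26/2.151e+29 = 0.004233
Step 2: ln(n/nQ) = -5.465
Step 3: mu = kB*T*ln(n/nQ) = 2.662e-20*-5.465 = -1.455e-19 J
Step 4: Convert to eV: -1.455e-19/1.602e-19 = -0.908 eV

-0.908


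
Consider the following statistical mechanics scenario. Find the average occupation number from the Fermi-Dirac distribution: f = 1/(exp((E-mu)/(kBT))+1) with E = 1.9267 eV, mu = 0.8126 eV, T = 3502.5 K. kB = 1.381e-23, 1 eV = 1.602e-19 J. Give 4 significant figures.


Step 1: (E - mu) = 1.9267 - 0.8126 = 1.114 eV
Step 2: Convert: (E-mu)*eV = 1.785e-19 J
Step 3: x = (E-mu)*eV/(kB*T) = 3.69
Step 4: f = 1/(exp(3.69)+1) = 0.02437

0.02437


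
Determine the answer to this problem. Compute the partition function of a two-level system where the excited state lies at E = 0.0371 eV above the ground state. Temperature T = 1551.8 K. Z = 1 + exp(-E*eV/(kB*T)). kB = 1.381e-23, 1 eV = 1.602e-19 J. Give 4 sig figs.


Step 1: Compute beta*E = E*eV/(kB*T) = 0.0371*1.602e-19/(1.381e-23*1551.8) = 0.2773
Step 2: exp(-beta*E) = exp(-0.2773) = 0.7578
Step 3: Z = 1 + 0.7578 = 1.758

1.758


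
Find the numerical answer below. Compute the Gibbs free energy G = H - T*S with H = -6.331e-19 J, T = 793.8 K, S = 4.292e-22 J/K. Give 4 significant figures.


Step 1: T*S = 793.8 * 4.292e-22 = 3.407e-19 J
Step 2: G = H - T*S = -6.331e-19 - 3.407e-19
Step 3: G = -9.738e-19 J

-9.738e-19


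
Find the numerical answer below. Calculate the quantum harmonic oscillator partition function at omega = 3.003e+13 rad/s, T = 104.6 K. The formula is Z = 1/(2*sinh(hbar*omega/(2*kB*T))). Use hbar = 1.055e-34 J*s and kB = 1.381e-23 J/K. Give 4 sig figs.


Step 1: Compute x = hbar*omega/(kB*T) = 1.055e-34*3.003e+13/(1.381e-23*104.6) = 2.193
Step 2: x/2 = 1.097
Step 3: sinh(x/2) = 1.33
Step 4: Z = 1/(2*1.33) = 0.3759

0.3759


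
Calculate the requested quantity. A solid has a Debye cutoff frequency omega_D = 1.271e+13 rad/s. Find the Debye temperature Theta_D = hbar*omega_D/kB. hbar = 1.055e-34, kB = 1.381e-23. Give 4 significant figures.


Step 1: hbar*omega_D = 1.055e-34 * 1.271e+13 = 1.341e-21 J
Step 2: Theta_D = 1.341e-21 / 1.381e-23
Step 3: Theta_D = 97.1 K

97.1


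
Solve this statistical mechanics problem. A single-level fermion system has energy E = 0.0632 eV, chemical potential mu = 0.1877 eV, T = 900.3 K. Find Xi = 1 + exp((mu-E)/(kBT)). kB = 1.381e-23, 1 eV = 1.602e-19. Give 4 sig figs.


Step 1: (mu - E) = 0.1877 - 0.0632 = 0.1245 eV
Step 2: x = (mu-E)*eV/(kB*T) = 0.1245*1.602e-19/(1.381e-23*900.3) = 1.604
Step 3: exp(x) = 4.974
Step 4: Xi = 1 + 4.974 = 5.974

5.974


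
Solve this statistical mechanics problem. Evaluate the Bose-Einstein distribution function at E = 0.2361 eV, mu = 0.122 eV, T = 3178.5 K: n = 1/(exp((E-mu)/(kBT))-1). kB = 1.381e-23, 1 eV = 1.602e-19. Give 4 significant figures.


Step 1: (E - mu) = 0.1141 eV
Step 2: x = (E-mu)*eV/(kB*T) = 0.1141*1.602e-19/(1.381e-23*3178.5) = 0.4164
Step 3: exp(x) = 1.517
Step 4: n = 1/(exp(x)-1) = 1.936

1.936


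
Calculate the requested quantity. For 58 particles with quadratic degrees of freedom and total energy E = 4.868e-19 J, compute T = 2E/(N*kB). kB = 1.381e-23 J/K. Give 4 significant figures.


Step 1: Numerator = 2*E = 2*4.868e-19 = 9.736e-19 J
Step 2: Denominator = N*kB = 58*1.381e-23 = 8.01e-22
Step 3: T = 9.736e-19 / 8.01e-22 = 1216 K

1216


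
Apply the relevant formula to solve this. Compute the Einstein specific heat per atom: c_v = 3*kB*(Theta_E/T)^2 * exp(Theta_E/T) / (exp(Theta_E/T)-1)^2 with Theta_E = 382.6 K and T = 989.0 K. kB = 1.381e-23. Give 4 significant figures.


Step 1: x = Theta_E/T = 382.6/989.0 = 0.3869
Step 2: x^2 = 0.1497
Step 3: exp(x) = 1.472
Step 4: c_v = 3*1.381e-23*0.1497*1.472/(1.472-1)^2 = 4.092e-23

4.092e-23


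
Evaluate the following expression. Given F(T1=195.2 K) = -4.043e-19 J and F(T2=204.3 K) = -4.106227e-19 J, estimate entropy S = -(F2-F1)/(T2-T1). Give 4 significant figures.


Step 1: dF = F2 - F1 = -4.106227e-19 - (-4.043e-19) = -6.3227e-21 J
Step 2: dT = T2 - T1 = 204.3 - 195.2 = 9.1 K
Step 3: S = -dF/dT = -(-6.3227e-21)/9.1 = 6.948e-22 J/K

6.948e-22


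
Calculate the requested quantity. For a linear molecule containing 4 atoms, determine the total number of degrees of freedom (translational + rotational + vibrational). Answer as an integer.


Step 1: Translational DOF = 3
Step 2: Rotational DOF (linear) = 2
Step 3: Vibrational DOF = 3*4 - 5 = 7
Step 4: Total = 3 + 2 + 7 = 12

12


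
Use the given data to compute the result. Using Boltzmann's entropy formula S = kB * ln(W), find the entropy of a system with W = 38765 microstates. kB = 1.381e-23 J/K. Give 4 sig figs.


Step 1: ln(W) = ln(38765) = 10.57
Step 2: S = kB * ln(W) = 1.381e-23 * 10.57
Step 3: S = 1.459e-22 J/K

1.459e-22


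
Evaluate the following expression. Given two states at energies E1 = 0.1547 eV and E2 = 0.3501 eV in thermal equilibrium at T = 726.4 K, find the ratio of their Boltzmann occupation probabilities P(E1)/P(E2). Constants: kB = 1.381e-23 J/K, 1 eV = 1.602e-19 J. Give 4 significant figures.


Step 1: Compute energy difference dE = E1 - E2 = 0.1547 - 0.3501 = -0.1954 eV
Step 2: Convert to Joules: dE_J = -0.1954 * 1.602e-19 = -3.13e-20 J
Step 3: Compute exponent = -dE_J / (kB * T) = -(-3.13e-20) / (1.381e-23 * 726.4) = 3.12
Step 4: P(E1)/P(E2) = exp(3.12) = 22.66

22.66


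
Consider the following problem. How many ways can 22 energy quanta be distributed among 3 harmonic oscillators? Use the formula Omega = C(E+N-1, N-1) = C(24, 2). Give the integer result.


Step 1: Use binomial coefficient C(24, 2)
Step 2: Numerator = 24! / 22!
Step 3: Denominator = 2!
Step 4: Omega = 276

276


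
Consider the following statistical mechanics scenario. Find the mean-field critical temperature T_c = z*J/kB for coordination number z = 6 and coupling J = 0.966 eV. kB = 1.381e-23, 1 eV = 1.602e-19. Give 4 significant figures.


Step 1: z*J = 6*0.966 = 5.796 eV
Step 2: Convert to Joules: 5.796*1.602e-19 = 9.285e-19 J
Step 3: T_c = 9.285e-19 / 1.381e-23 = 6.724e+04 K

6.724e+04


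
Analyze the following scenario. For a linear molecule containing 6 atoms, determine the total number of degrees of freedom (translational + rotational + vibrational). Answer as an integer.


Step 1: Translational DOF = 3
Step 2: Rotational DOF (linear) = 2
Step 3: Vibrational DOF = 3*6 - 5 = 13
Step 4: Total = 3 + 2 + 13 = 18

18


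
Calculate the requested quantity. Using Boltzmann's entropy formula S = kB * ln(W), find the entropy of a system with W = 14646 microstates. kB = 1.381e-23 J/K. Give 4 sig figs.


Step 1: ln(W) = ln(14646) = 9.592
Step 2: S = kB * ln(W) = 1.381e-23 * 9.592
Step 3: S = 1.325e-22 J/K

1.325e-22


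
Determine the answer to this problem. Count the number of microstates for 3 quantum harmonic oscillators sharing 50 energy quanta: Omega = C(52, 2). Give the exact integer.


Step 1: Use binomial coefficient C(52, 2)
Step 2: Numerator = 52! / 50!
Step 3: Denominator = 2!
Step 4: Omega = 1326

1326


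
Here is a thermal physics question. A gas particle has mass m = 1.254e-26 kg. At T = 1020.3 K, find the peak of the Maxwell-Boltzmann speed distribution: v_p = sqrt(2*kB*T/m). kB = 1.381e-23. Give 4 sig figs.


Step 1: Numerator = 2*kB*T = 2*1.381e-23*1020.3 = 2.818e-20
Step 2: Ratio = 2.818e-20 / 1.254e-26 = 2.247e+06
Step 3: v_p = sqrt(2.247e+06) = 1499 m/s

1499


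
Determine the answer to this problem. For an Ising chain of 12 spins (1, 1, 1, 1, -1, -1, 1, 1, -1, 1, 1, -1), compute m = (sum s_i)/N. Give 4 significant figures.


Step 1: Count up spins (+1): 8, down spins (-1): 4
Step 2: Total magnetization M = 8 - 4 = 4
Step 3: m = M/N = 4/12 = 0.3333

0.3333


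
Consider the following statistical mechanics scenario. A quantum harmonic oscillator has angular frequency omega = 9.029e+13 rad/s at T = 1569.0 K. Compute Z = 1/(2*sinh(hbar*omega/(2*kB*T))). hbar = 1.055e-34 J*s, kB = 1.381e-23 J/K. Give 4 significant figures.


Step 1: Compute x = hbar*omega/(kB*T) = 1.055e-34*9.029e+13/(1.381e-23*1569.0) = 0.4396
Step 2: x/2 = 0.2198
Step 3: sinh(x/2) = 0.2216
Step 4: Z = 1/(2*0.2216) = 2.256

2.256


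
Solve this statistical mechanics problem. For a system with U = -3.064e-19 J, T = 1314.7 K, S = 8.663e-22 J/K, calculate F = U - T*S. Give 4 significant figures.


Step 1: T*S = 1314.7 * 8.663e-22 = 1.139e-18 J
Step 2: F = U - T*S = -3.064e-19 - 1.139e-18
Step 3: F = -1.445e-18 J

-1.445e-18


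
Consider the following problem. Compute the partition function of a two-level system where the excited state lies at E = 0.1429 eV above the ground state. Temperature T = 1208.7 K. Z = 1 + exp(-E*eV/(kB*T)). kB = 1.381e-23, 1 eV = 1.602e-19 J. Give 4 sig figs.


Step 1: Compute beta*E = E*eV/(kB*T) = 0.1429*1.602e-19/(1.381e-23*1208.7) = 1.371
Step 2: exp(-beta*E) = exp(-1.371) = 0.2537
Step 3: Z = 1 + 0.2537 = 1.254

1.254


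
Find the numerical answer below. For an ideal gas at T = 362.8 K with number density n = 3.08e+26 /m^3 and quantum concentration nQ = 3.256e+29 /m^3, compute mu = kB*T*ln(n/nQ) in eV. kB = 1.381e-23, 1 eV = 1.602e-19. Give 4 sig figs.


Step 1: n/nQ = 3.08e+26/3.256e+29 = 0.0009459
Step 2: ln(n/nQ) = -6.963
Step 3: mu = kB*T*ln(n/nQ) = 5.01e-21*-6.963 = -3.489e-20 J
Step 4: Convert to eV: -3.489e-20/1.602e-19 = -0.2178 eV

-0.2178


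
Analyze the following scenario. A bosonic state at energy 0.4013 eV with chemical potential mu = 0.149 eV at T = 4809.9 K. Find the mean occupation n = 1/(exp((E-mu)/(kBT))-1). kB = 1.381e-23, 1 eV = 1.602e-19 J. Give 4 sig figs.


Step 1: (E - mu) = 0.2523 eV
Step 2: x = (E-mu)*eV/(kB*T) = 0.2523*1.602e-19/(1.381e-23*4809.9) = 0.6085
Step 3: exp(x) = 1.838
Step 4: n = 1/(exp(x)-1) = 1.194

1.194


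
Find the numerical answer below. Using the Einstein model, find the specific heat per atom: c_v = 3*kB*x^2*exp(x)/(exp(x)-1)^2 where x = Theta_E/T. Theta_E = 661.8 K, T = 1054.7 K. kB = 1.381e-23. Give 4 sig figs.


Step 1: x = Theta_E/T = 661.8/1054.7 = 0.6275
Step 2: x^2 = 0.3937
Step 3: exp(x) = 1.873
Step 4: c_v = 3*1.381e-23*0.3937*1.873/(1.873-1)^2 = 4.01e-23

4.01e-23


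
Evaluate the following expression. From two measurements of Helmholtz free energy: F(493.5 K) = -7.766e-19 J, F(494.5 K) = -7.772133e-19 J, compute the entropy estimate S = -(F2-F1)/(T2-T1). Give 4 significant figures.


Step 1: dF = F2 - F1 = -7.772133e-19 - (-7.766e-19) = -6.133e-22 J
Step 2: dT = T2 - T1 = 494.5 - 493.5 = 1 K
Step 3: S = -dF/dT = -(-6.133e-22)/1 = 6.133e-22 J/K

6.133e-22


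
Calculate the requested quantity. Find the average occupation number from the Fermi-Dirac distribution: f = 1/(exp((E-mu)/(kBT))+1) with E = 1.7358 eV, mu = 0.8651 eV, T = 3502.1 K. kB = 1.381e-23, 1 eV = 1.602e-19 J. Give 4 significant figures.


Step 1: (E - mu) = 1.7358 - 0.8651 = 0.8707 eV
Step 2: Convert: (E-mu)*eV = 1.395e-19 J
Step 3: x = (E-mu)*eV/(kB*T) = 2.884
Step 4: f = 1/(exp(2.884)+1) = 0.05295

0.05295


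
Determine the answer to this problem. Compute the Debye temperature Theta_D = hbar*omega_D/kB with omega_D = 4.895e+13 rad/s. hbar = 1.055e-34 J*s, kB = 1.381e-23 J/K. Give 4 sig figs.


Step 1: hbar*omega_D = 1.055e-34 * 4.895e+13 = 5.164e-21 J
Step 2: Theta_D = 5.164e-21 / 1.381e-23
Step 3: Theta_D = 373.9 K

373.9


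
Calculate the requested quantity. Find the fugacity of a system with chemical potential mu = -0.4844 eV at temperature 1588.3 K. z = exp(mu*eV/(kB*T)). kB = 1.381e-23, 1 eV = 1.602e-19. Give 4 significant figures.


Step 1: Convert mu to Joules: -0.4844*1.602e-19 = -7.76e-20 J
Step 2: kB*T = 1.381e-23*1588.3 = 2.193e-20 J
Step 3: mu/(kB*T) = -3.538
Step 4: z = exp(-3.538) = 0.02908

0.02908


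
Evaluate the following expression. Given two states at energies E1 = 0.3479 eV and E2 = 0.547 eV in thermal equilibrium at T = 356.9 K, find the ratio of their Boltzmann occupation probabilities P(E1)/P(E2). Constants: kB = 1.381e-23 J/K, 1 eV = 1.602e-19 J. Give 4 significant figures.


Step 1: Compute energy difference dE = E1 - E2 = 0.3479 - 0.547 = -0.1991 eV
Step 2: Convert to Joules: dE_J = -0.1991 * 1.602e-19 = -3.19e-20 J
Step 3: Compute exponent = -dE_J / (kB * T) = -(-3.19e-20) / (1.381e-23 * 356.9) = 6.471
Step 4: P(E1)/P(E2) = exp(6.471) = 646.3

646.3


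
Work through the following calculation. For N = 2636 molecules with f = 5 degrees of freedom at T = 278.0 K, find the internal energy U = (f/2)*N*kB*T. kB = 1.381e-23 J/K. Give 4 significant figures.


Step 1: f/2 = 5/2 = 2.5
Step 2: N*kB*T = 2636*1.381e-23*278.0 = 1.012e-17
Step 3: U = 2.5 * 1.012e-17 = 2.53e-17 J

2.53e-17


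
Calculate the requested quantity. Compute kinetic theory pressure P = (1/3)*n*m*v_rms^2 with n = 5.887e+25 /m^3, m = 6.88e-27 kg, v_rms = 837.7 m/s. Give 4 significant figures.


Step 1: v_rms^2 = 837.7^2 = 7.017e+05
Step 2: n*m = 5.887e+25*6.88e-27 = 0.405
Step 3: P = (1/3)*0.405*7.017e+05 = 9.474e+04 Pa

9.474e+04


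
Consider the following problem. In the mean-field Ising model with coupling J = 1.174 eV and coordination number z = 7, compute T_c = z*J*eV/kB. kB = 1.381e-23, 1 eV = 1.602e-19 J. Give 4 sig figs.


Step 1: z*J = 7*1.174 = 8.218 eV
Step 2: Convert to Joules: 8.218*1.602e-19 = 1.317e-18 J
Step 3: T_c = 1.317e-18 / 1.381e-23 = 9.533e+04 K

9.533e+04


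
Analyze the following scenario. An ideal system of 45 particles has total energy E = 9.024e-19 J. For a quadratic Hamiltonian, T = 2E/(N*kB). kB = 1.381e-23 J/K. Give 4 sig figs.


Step 1: Numerator = 2*E = 2*9.024e-19 = 1.805e-18 J
Step 2: Denominator = N*kB = 45*1.381e-23 = 6.215e-22
Step 3: T = 1.805e-18 / 6.215e-22 = 2904 K

2904


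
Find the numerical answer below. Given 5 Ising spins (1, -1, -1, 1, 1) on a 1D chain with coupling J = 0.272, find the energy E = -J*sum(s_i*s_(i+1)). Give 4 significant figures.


Step 1: Nearest-neighbor products: -1, 1, -1, 1
Step 2: Sum of products = 0
Step 3: E = -0.272 * 0 = 0

0


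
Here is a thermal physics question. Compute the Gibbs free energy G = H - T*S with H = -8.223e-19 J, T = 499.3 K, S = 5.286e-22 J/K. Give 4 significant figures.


Step 1: T*S = 499.3 * 5.286e-22 = 2.639e-19 J
Step 2: G = H - T*S = -8.223e-19 - 2.639e-19
Step 3: G = -1.086e-18 J

-1.086e-18


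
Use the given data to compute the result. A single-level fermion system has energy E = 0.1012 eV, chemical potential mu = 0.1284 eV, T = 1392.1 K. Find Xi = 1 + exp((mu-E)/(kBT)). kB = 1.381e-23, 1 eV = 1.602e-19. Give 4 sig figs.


Step 1: (mu - E) = 0.1284 - 0.1012 = 0.0272 eV
Step 2: x = (mu-E)*eV/(kB*T) = 0.0272*1.602e-19/(1.381e-23*1392.1) = 0.2267
Step 3: exp(x) = 1.254
Step 4: Xi = 1 + 1.254 = 2.254

2.254


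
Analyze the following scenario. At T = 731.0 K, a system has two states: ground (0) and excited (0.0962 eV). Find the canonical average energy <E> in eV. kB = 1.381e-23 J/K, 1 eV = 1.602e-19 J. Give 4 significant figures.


Step 1: beta*E = 0.0962*1.602e-19/(1.381e-23*731.0) = 1.527
Step 2: exp(-beta*E) = 0.2173
Step 3: <E> = 0.0962*0.2173/(1+0.2173) = 0.01717 eV

0.01717


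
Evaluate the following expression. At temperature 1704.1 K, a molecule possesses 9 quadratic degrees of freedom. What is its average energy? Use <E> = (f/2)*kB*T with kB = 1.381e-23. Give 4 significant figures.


Step 1: f/2 = 9/2 = 4.5
Step 2: kB*T = 1.381e-23 * 1704.1 = 2.353e-20
Step 3: <E> = 4.5 * 2.353e-20 = 1.059e-19 J

1.059e-19


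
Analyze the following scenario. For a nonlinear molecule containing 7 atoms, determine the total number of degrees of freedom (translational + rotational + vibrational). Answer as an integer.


Step 1: Translational DOF = 3
Step 2: Rotational DOF (nonlinear) = 3
Step 3: Vibrational DOF = 3*7 - 6 = 15
Step 4: Total = 3 + 3 + 15 = 21

21


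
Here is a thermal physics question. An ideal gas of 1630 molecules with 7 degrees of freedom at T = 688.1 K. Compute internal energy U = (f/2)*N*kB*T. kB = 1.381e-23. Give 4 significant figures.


Step 1: f/2 = 7/2 = 3.5
Step 2: N*kB*T = 1630*1.381e-23*688.1 = 1.549e-17
Step 3: U = 3.5 * 1.549e-17 = 5.421e-17 J

5.421e-17


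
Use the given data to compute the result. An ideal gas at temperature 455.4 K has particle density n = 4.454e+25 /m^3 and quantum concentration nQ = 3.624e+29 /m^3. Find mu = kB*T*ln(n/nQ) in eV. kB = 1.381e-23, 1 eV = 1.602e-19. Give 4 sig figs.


Step 1: n/nQ = 4.454e+25/3.624e+29 = 0.0001229
Step 2: ln(n/nQ) = -9.004
Step 3: mu = kB*T*ln(n/nQ) = 6.289e-21*-9.004 = -5.663e-20 J
Step 4: Convert to eV: -5.663e-20/1.602e-19 = -0.3535 eV

-0.3535


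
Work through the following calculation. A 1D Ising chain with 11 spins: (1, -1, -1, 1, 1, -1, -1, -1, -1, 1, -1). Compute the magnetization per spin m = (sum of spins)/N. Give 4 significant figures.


Step 1: Count up spins (+1): 4, down spins (-1): 7
Step 2: Total magnetization M = 4 - 7 = -3
Step 3: m = M/N = -3/11 = -0.2727

-0.2727


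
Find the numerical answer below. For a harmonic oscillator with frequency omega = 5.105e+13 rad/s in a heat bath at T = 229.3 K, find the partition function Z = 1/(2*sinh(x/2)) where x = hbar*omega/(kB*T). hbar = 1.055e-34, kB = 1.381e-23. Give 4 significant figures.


Step 1: Compute x = hbar*omega/(kB*T) = 1.055e-34*5.105e+13/(1.381e-23*229.3) = 1.701
Step 2: x/2 = 0.8504
Step 3: sinh(x/2) = 0.9567
Step 4: Z = 1/(2*0.9567) = 0.5227

0.5227


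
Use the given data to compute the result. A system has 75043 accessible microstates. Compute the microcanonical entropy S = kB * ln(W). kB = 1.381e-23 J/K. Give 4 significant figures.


Step 1: ln(W) = ln(75043) = 11.23
Step 2: S = kB * ln(W) = 1.381e-23 * 11.23
Step 3: S = 1.55e-22 J/K

1.55e-22


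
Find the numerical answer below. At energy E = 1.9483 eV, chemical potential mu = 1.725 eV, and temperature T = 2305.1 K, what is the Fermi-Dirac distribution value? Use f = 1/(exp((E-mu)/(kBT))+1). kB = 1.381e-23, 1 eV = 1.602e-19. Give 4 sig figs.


Step 1: (E - mu) = 1.9483 - 1.725 = 0.2233 eV
Step 2: Convert: (E-mu)*eV = 3.577e-20 J
Step 3: x = (E-mu)*eV/(kB*T) = 1.124
Step 4: f = 1/(exp(1.124)+1) = 0.2453

0.2453


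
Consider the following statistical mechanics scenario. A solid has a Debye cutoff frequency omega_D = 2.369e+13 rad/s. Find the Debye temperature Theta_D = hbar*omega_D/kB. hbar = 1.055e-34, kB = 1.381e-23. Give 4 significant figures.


Step 1: hbar*omega_D = 1.055e-34 * 2.369e+13 = 2.499e-21 J
Step 2: Theta_D = 2.499e-21 / 1.381e-23
Step 3: Theta_D = 181 K

181


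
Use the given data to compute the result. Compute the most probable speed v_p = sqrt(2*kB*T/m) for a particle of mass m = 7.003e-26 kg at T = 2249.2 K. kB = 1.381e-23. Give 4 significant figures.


Step 1: Numerator = 2*kB*T = 2*1.381e-23*2249.2 = 6.212e-20
Step 2: Ratio = 6.212e-20 / 7.003e-26 = 8.871e+05
Step 3: v_p = sqrt(8.871e+05) = 941.9 m/s

941.9


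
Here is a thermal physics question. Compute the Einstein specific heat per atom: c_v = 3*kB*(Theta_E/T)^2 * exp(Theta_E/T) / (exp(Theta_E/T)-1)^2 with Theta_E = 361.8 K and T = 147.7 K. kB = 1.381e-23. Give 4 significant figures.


Step 1: x = Theta_E/T = 361.8/147.7 = 2.45
Step 2: x^2 = 6
Step 3: exp(x) = 11.58
Step 4: c_v = 3*1.381e-23*6*11.58/(11.58-1)^2 = 2.571e-23

2.571e-23


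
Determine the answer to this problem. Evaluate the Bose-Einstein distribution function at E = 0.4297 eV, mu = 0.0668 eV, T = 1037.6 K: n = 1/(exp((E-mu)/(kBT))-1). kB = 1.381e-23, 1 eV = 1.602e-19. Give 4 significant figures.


Step 1: (E - mu) = 0.3629 eV
Step 2: x = (E-mu)*eV/(kB*T) = 0.3629*1.602e-19/(1.381e-23*1037.6) = 4.057
Step 3: exp(x) = 57.81
Step 4: n = 1/(exp(x)-1) = 0.0176

0.0176


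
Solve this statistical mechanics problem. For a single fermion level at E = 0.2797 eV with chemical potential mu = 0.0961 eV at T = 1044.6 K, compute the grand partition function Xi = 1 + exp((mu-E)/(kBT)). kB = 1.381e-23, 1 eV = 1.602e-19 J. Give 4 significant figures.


Step 1: (mu - E) = 0.0961 - 0.2797 = -0.1836 eV
Step 2: x = (mu-E)*eV/(kB*T) = -0.1836*1.602e-19/(1.381e-23*1044.6) = -2.039
Step 3: exp(x) = 0.1302
Step 4: Xi = 1 + 0.1302 = 1.13

1.13


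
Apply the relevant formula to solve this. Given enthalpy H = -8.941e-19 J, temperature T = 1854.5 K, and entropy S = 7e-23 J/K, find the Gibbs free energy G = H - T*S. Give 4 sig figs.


Step 1: T*S = 1854.5 * 7e-23 = 1.298e-19 J
Step 2: G = H - T*S = -8.941e-19 - 1.298e-19
Step 3: G = -1.024e-18 J

-1.024e-18


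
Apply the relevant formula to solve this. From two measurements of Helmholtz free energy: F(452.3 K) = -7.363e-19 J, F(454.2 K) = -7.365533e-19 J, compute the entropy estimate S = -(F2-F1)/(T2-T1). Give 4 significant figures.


Step 1: dF = F2 - F1 = -7.365533e-19 - (-7.363e-19) = -2.533e-22 J
Step 2: dT = T2 - T1 = 454.2 - 452.3 = 1.9 K
Step 3: S = -dF/dT = -(-2.533e-22)/1.9 = 1.333e-22 J/K

1.333e-22


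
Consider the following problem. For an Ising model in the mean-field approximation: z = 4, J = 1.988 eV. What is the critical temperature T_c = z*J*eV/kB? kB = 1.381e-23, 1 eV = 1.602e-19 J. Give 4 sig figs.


Step 1: z*J = 4*1.988 = 7.952 eV
Step 2: Convert to Joules: 7.952*1.602e-19 = 1.274e-18 J
Step 3: T_c = 1.274e-18 / 1.381e-23 = 9.225e+04 K

9.225e+04


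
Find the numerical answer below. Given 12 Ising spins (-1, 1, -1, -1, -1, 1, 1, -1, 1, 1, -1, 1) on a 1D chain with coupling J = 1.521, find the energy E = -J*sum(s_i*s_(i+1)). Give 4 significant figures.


Step 1: Nearest-neighbor products: -1, -1, 1, 1, -1, 1, -1, -1, 1, -1, -1
Step 2: Sum of products = -3
Step 3: E = -1.521 * -3 = 4.563

4.563


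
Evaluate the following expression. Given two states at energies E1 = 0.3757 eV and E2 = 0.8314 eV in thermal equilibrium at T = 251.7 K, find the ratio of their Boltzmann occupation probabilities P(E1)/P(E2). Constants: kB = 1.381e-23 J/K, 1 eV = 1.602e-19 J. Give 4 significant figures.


Step 1: Compute energy difference dE = E1 - E2 = 0.3757 - 0.8314 = -0.4557 eV
Step 2: Convert to Joules: dE_J = -0.4557 * 1.602e-19 = -7.3e-20 J
Step 3: Compute exponent = -dE_J / (kB * T) = -(-7.3e-20) / (1.381e-23 * 251.7) = 21
Step 4: P(E1)/P(E2) = exp(21) = 1.322e+09

1.322e+09


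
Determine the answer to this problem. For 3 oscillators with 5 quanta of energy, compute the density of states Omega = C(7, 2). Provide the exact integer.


Step 1: Use binomial coefficient C(7, 2)
Step 2: Numerator = 7! / 5!
Step 3: Denominator = 2!
Step 4: Omega = 21

21


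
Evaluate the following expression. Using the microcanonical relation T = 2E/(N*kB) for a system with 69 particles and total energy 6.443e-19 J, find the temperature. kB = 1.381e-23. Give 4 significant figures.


Step 1: Numerator = 2*E = 2*6.443e-19 = 1.289e-18 J
Step 2: Denominator = N*kB = 69*1.381e-23 = 9.529e-22
Step 3: T = 1.289e-18 / 9.529e-22 = 1352 K

1352


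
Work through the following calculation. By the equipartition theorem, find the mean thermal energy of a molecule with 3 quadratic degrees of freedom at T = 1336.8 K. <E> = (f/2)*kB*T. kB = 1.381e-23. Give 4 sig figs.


Step 1: f/2 = 3/2 = 1.5
Step 2: kB*T = 1.381e-23 * 1336.8 = 1.846e-20
Step 3: <E> = 1.5 * 1.846e-20 = 2.769e-20 J

2.769e-20


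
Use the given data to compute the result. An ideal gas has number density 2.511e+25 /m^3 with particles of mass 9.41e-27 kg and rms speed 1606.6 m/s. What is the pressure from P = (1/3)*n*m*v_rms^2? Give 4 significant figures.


Step 1: v_rms^2 = 1606.6^2 = 2.581e+06
Step 2: n*m = 2.511e+25*9.41e-27 = 0.2363
Step 3: P = (1/3)*0.2363*2.581e+06 = 2.033e+05 Pa

2.033e+05


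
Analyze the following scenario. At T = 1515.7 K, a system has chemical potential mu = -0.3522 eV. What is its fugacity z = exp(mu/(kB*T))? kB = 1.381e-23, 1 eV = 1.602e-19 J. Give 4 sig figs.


Step 1: Convert mu to Joules: -0.3522*1.602e-19 = -5.642e-20 J
Step 2: kB*T = 1.381e-23*1515.7 = 2.093e-20 J
Step 3: mu/(kB*T) = -2.696
Step 4: z = exp(-2.696) = 0.06751

0.06751


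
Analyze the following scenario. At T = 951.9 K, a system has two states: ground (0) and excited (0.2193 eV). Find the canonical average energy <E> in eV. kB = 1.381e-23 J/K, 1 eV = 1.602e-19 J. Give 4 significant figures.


Step 1: beta*E = 0.2193*1.602e-19/(1.381e-23*951.9) = 2.672
Step 2: exp(-beta*E) = 0.06908
Step 3: <E> = 0.2193*0.06908/(1+0.06908) = 0.01417 eV

0.01417


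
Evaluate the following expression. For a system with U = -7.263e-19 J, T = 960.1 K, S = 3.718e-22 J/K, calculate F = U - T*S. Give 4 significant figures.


Step 1: T*S = 960.1 * 3.718e-22 = 3.57e-19 J
Step 2: F = U - T*S = -7.263e-19 - 3.57e-19
Step 3: F = -1.083e-18 J

-1.083e-18


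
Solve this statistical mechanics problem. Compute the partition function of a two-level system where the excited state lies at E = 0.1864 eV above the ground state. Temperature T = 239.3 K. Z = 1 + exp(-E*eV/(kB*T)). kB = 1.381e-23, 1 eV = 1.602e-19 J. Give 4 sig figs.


Step 1: Compute beta*E = E*eV/(kB*T) = 0.1864*1.602e-19/(1.381e-23*239.3) = 9.036
Step 2: exp(-beta*E) = exp(-9.036) = 0.0001191
Step 3: Z = 1 + 0.0001191 = 1

1


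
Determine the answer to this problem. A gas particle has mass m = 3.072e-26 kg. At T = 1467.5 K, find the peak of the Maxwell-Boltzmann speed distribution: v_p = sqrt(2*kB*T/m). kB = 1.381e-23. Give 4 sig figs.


Step 1: Numerator = 2*kB*T = 2*1.381e-23*1467.5 = 4.053e-20
Step 2: Ratio = 4.053e-20 / 3.072e-26 = 1.319e+06
Step 3: v_p = sqrt(1.319e+06) = 1149 m/s

1149


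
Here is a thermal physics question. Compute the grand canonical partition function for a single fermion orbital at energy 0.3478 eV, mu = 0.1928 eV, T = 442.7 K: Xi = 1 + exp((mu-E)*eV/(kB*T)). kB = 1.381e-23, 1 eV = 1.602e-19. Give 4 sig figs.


Step 1: (mu - E) = 0.1928 - 0.3478 = -0.155 eV
Step 2: x = (mu-E)*eV/(kB*T) = -0.155*1.602e-19/(1.381e-23*442.7) = -4.062
Step 3: exp(x) = 0.01722
Step 4: Xi = 1 + 0.01722 = 1.017

1.017


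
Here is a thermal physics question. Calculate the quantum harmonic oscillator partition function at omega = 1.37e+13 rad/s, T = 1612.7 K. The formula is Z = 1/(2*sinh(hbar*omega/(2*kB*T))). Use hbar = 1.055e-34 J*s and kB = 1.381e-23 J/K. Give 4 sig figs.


Step 1: Compute x = hbar*omega/(kB*T) = 1.055e-34*1.37e+13/(1.381e-23*1612.7) = 0.0649
Step 2: x/2 = 0.03245
Step 3: sinh(x/2) = 0.03245
Step 4: Z = 1/(2*0.03245) = 15.41

15.41


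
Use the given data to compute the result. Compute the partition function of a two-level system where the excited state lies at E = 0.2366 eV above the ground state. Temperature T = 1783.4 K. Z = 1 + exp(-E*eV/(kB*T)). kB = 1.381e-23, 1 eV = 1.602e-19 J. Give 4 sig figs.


Step 1: Compute beta*E = E*eV/(kB*T) = 0.2366*1.602e-19/(1.381e-23*1783.4) = 1.539
Step 2: exp(-beta*E) = exp(-1.539) = 0.2146
Step 3: Z = 1 + 0.2146 = 1.215

1.215


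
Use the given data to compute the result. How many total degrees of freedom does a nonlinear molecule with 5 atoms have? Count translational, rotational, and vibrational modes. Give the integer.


Step 1: Translational DOF = 3
Step 2: Rotational DOF (nonlinear) = 3
Step 3: Vibrational DOF = 3*5 - 6 = 9
Step 4: Total = 3 + 3 + 9 = 15

15


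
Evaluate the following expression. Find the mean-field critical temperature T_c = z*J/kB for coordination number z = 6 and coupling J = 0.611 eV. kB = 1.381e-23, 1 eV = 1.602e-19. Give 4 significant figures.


Step 1: z*J = 6*0.611 = 3.666 eV
Step 2: Convert to Joules: 3.666*1.602e-19 = 5.873e-19 J
Step 3: T_c = 5.873e-19 / 1.381e-23 = 4.253e+04 K

4.253e+04


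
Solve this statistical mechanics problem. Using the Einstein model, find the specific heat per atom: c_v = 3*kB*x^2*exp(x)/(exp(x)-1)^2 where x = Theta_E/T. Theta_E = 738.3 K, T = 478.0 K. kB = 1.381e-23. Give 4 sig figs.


Step 1: x = Theta_E/T = 738.3/478.0 = 1.545
Step 2: x^2 = 2.386
Step 3: exp(x) = 4.686
Step 4: c_v = 3*1.381e-23*2.386*4.686/(4.686-1)^2 = 3.409e-23

3.409e-23


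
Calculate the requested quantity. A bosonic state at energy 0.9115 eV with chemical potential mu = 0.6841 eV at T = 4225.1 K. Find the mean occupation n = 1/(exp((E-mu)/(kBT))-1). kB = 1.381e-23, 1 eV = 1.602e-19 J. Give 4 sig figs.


Step 1: (E - mu) = 0.2274 eV
Step 2: x = (E-mu)*eV/(kB*T) = 0.2274*1.602e-19/(1.381e-23*4225.1) = 0.6243
Step 3: exp(x) = 1.867
Step 4: n = 1/(exp(x)-1) = 1.153

1.153


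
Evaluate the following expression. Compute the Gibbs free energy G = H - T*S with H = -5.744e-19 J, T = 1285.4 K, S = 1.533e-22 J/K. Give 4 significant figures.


Step 1: T*S = 1285.4 * 1.533e-22 = 1.971e-19 J
Step 2: G = H - T*S = -5.744e-19 - 1.971e-19
Step 3: G = -7.715e-19 J

-7.715e-19


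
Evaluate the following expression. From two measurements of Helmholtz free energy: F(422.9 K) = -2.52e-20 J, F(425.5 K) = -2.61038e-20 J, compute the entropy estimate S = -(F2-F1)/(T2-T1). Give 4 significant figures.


Step 1: dF = F2 - F1 = -2.61038e-20 - (-2.52e-20) = -9.038e-22 J
Step 2: dT = T2 - T1 = 425.5 - 422.9 = 2.6 K
Step 3: S = -dF/dT = -(-9.038e-22)/2.6 = 3.476e-22 J/K

3.476e-22


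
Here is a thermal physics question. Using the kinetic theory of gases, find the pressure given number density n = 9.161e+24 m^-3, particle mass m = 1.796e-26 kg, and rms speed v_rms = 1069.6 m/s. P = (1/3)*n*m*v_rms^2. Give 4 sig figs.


Step 1: v_rms^2 = 1069.6^2 = 1.144e+06
Step 2: n*m = 9.161e+24*1.796e-26 = 0.1645
Step 3: P = (1/3)*0.1645*1.144e+06 = 6.274e+04 Pa

6.274e+04


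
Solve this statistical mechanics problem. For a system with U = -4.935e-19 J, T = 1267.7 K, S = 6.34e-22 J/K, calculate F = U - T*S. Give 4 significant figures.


Step 1: T*S = 1267.7 * 6.34e-22 = 8.037e-19 J
Step 2: F = U - T*S = -4.935e-19 - 8.037e-19
Step 3: F = -1.297e-18 J

-1.297e-18


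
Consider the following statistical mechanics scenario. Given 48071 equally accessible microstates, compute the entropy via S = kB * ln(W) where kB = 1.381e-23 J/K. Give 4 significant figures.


Step 1: ln(W) = ln(48071) = 10.78
Step 2: S = kB * ln(W) = 1.381e-23 * 10.78
Step 3: S = 1.489e-22 J/K

1.489e-22


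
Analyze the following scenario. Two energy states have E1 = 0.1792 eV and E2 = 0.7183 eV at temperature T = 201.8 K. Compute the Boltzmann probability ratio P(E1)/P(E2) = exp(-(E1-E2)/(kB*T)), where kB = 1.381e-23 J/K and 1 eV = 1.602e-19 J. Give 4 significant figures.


Step 1: Compute energy difference dE = E1 - E2 = 0.1792 - 0.7183 = -0.5391 eV
Step 2: Convert to Joules: dE_J = -0.5391 * 1.602e-19 = -8.636e-20 J
Step 3: Compute exponent = -dE_J / (kB * T) = -(-8.636e-20) / (1.381e-23 * 201.8) = 30.99
Step 4: P(E1)/P(E2) = exp(30.99) = 2.875e+13

2.875e+13


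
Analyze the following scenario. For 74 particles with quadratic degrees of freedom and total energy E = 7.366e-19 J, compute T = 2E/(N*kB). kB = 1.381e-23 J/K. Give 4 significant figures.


Step 1: Numerator = 2*E = 2*7.366e-19 = 1.473e-18 J
Step 2: Denominator = N*kB = 74*1.381e-23 = 1.022e-21
Step 3: T = 1.473e-18 / 1.022e-21 = 1442 K

1442


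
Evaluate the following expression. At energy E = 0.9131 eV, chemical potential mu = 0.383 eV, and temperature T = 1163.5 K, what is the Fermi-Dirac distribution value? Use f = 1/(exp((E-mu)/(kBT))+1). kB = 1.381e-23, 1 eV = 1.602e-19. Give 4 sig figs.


Step 1: (E - mu) = 0.9131 - 0.383 = 0.5301 eV
Step 2: Convert: (E-mu)*eV = 8.492e-20 J
Step 3: x = (E-mu)*eV/(kB*T) = 5.285
Step 4: f = 1/(exp(5.285)+1) = 0.005041

0.005041


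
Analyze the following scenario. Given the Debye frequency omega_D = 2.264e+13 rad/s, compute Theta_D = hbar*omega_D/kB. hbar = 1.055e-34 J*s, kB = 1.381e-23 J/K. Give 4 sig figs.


Step 1: hbar*omega_D = 1.055e-34 * 2.264e+13 = 2.389e-21 J
Step 2: Theta_D = 2.389e-21 / 1.381e-23
Step 3: Theta_D = 173 K

173


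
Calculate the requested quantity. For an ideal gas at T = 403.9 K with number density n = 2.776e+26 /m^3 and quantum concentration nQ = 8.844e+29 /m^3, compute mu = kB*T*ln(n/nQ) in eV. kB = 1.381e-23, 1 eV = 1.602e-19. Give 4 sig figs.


Step 1: n/nQ = 2.776e+26/8.844e+29 = 0.0003139
Step 2: ln(n/nQ) = -8.066
Step 3: mu = kB*T*ln(n/nQ) = 5.578e-21*-8.066 = -4.499e-20 J
Step 4: Convert to eV: -4.499e-20/1.602e-19 = -0.2809 eV

-0.2809


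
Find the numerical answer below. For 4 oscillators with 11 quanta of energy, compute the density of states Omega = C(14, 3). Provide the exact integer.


Step 1: Use binomial coefficient C(14, 3)
Step 2: Numerator = 14! / 11!
Step 3: Denominator = 3!
Step 4: Omega = 364

364


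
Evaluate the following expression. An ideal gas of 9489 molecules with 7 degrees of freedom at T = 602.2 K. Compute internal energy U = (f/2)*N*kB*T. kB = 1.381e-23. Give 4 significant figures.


Step 1: f/2 = 7/2 = 3.5
Step 2: N*kB*T = 9489*1.381e-23*602.2 = 7.891e-17
Step 3: U = 3.5 * 7.891e-17 = 2.762e-16 J

2.762e-16


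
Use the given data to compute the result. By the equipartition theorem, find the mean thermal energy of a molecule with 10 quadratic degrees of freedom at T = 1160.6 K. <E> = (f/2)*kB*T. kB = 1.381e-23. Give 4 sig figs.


Step 1: f/2 = 10/2 = 5
Step 2: kB*T = 1.381e-23 * 1160.6 = 1.603e-20
Step 3: <E> = 5 * 1.603e-20 = 8.014e-20 J

8.014e-20


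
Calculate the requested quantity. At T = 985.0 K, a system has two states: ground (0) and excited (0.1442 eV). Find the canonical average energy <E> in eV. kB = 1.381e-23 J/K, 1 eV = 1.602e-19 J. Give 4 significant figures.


Step 1: beta*E = 0.1442*1.602e-19/(1.381e-23*985.0) = 1.698
Step 2: exp(-beta*E) = 0.183
Step 3: <E> = 0.1442*0.183/(1+0.183) = 0.02231 eV

0.02231


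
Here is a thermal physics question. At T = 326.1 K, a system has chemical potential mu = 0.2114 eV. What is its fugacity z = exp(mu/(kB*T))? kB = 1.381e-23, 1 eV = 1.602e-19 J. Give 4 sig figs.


Step 1: Convert mu to Joules: 0.2114*1.602e-19 = 3.387e-20 J
Step 2: kB*T = 1.381e-23*326.1 = 4.503e-21 J
Step 3: mu/(kB*T) = 7.52
Step 4: z = exp(7.52) = 1845

1845


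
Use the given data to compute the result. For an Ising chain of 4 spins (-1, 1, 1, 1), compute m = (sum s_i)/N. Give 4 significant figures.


Step 1: Count up spins (+1): 3, down spins (-1): 1
Step 2: Total magnetization M = 3 - 1 = 2
Step 3: m = M/N = 2/4 = 0.5

0.5


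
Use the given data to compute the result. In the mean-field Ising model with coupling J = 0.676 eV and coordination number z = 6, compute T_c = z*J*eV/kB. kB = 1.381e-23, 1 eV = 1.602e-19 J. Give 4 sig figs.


Step 1: z*J = 6*0.676 = 4.056 eV
Step 2: Convert to Joules: 4.056*1.602e-19 = 6.498e-19 J
Step 3: T_c = 6.498e-19 / 1.381e-23 = 4.705e+04 K

4.705e+04


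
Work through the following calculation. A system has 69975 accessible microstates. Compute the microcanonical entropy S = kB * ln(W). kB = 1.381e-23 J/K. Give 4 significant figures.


Step 1: ln(W) = ln(69975) = 11.16
Step 2: S = kB * ln(W) = 1.381e-23 * 11.16
Step 3: S = 1.541e-22 J/K

1.541e-22


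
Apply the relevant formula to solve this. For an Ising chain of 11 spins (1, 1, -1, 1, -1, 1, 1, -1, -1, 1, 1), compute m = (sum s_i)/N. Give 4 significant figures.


Step 1: Count up spins (+1): 7, down spins (-1): 4
Step 2: Total magnetization M = 7 - 4 = 3
Step 3: m = M/N = 3/11 = 0.2727

0.2727


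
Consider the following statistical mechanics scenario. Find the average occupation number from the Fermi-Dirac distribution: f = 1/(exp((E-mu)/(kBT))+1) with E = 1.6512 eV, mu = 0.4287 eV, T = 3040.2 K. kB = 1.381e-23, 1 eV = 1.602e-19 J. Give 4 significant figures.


Step 1: (E - mu) = 1.6512 - 0.4287 = 1.222 eV
Step 2: Convert: (E-mu)*eV = 1.958e-19 J
Step 3: x = (E-mu)*eV/(kB*T) = 4.665
Step 4: f = 1/(exp(4.665)+1) = 0.009335

0.009335


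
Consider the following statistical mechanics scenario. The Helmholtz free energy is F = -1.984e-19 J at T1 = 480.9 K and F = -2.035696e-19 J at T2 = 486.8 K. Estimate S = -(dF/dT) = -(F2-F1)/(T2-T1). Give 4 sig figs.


Step 1: dF = F2 - F1 = -2.035696e-19 - (-1.984e-19) = -5.1696e-21 J
Step 2: dT = T2 - T1 = 486.8 - 480.9 = 5.9 K
Step 3: S = -dF/dT = -(-5.1696e-21)/5.9 = 8.762e-22 J/K

8.762e-22
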